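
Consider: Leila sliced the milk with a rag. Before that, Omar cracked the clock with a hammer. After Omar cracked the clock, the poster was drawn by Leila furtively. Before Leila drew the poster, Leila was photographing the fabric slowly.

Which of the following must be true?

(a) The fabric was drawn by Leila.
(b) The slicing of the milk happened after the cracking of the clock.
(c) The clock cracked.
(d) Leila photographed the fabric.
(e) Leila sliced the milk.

(a) Not entailed — Leila drew the poster, not the fabric; the fabric belongs to the photographing event.
(b) Entailed — the narrative places the cracking before the slicing.
(c) Entailed — 'Omar cracked the clock' is causative; it entails the inchoative 'the clock cracked'.
(d) Not entailed — 'was photographing' is progressive on an accomplishment; it does not entail the completed 'photographed'.
(e) Entailed — the original entails any weakening of itself; this just drops 'with a rag'.

(b), (c), (e)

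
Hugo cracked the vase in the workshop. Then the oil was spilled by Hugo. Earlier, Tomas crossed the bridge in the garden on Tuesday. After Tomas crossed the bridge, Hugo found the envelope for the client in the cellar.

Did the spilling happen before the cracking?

The narrative orders the cracking before the spilling.

no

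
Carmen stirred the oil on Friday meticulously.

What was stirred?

the oil

'the oil' marks the patient of the stirring event.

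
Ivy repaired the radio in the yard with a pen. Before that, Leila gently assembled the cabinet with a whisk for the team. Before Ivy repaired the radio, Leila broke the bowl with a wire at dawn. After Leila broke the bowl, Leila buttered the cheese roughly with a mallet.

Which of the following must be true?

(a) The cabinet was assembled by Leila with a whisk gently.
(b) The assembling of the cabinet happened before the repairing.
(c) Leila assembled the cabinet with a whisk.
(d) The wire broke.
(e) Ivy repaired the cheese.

(a), (b), (c)

(a) Entailed — every conjunct here is already in the original assembling event.
(b) Entailed — the narrative places the assembling before the repairing.
(c) Entailed — the original entails any weakening of itself; this just drops 'for the team', 'gently'.
(d) Not entailed — the bowl is what broke, not the wire.
(e) Not entailed — Ivy repaired the radio, not the cheese; the cheese belongs to the buttering event.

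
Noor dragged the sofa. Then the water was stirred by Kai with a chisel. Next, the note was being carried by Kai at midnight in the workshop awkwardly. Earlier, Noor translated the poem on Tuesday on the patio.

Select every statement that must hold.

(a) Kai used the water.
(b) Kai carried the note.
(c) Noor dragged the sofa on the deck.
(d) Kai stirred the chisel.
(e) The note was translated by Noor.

(b)

(a) Not entailed — the water is the patient, not an instrument — Kai used a chisel.
(b) Entailed — 'carry' is an activity; 'was carrying' entails that some carrying happened, so 'carried' holds.
(c) Not entailed — 'on the deck' adds information not in the original event.
(d) Not entailed — the chisel is the instrument, not what was stirred.
(e) Not entailed — Noor translated the poem, not the note; the note belongs to the carrying event.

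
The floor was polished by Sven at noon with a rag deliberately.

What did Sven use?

'with a rag' marks the instrument of the polishing event.

a rag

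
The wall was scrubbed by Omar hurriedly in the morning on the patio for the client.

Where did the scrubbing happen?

on the patio

'on the patio' marks the location of the scrubbing event.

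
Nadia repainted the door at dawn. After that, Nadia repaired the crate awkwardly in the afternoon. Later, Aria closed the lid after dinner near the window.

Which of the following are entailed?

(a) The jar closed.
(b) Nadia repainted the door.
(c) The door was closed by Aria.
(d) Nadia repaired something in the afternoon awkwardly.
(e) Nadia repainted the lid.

(b), (d)

(a) Not entailed — the lid is what closed, not the jar.
(b) Entailed — dropping 'at dawn' leaves a sub-description the original still satisfies.
(c) Not entailed — Aria closed the lid, not the door; the door belongs to the repainting event.
(d) Entailed — the original entails any weakening of itself; this just generalizes the patient.
(e) Not entailed — Nadia repainted the door, not the lid; the lid belongs to the closing event.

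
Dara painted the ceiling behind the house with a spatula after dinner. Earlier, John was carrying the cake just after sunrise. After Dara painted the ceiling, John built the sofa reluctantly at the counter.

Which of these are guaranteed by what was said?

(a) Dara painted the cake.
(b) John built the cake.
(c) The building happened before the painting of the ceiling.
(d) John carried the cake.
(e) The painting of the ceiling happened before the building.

(a) Not entailed — Dara painted the ceiling, not the cake; the cake belongs to the carrying event.
(b) Not entailed — John built the sofa, not the cake; the cake belongs to the carrying event.
(c) Not entailed — the narrative places the painting before the building, not after.
(d) Entailed — 'carry' is an activity; 'was carrying' entails that some carrying happened, so 'carried' holds.
(e) Entailed — the narrative places the painting before the building.

(d), (e)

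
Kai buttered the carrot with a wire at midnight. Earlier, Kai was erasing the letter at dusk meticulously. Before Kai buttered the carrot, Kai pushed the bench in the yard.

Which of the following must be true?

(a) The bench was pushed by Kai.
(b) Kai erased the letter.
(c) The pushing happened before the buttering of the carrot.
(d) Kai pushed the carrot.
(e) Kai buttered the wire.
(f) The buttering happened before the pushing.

(a) Entailed — every conjunct here is already in the original pushing event.
(b) Not entailed — 'was erasing' is progressive on an accomplishment; it does not entail the completed 'erased'.
(c) Entailed — the narrative places the pushing before the buttering.
(d) Not entailed — Kai pushed the bench, not the carrot; the carrot belongs to the buttering event.
(e) Not entailed — the wire is the instrument, not what was buttered.
(f) Not entailed — the narrative places the pushing before the buttering, not after.

(a), (c)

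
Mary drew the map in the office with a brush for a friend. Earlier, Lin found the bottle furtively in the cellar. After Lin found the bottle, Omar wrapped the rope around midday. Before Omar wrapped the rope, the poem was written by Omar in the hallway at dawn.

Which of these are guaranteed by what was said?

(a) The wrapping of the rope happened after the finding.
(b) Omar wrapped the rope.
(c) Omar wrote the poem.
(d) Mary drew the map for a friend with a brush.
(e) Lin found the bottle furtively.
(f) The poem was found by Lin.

(a), (b), (c), (d), (e)

(a) Entailed — the narrative places the finding before the wrapping.
(b) Entailed — this follows by dropping conjuncts from the wrapping event's description.
(c) Entailed — every conjunct here is already in the original writing event.
(d) Entailed — the original entails any weakening of itself; this just drops 'in the office'.
(e) Entailed — the original entails any weakening of itself; this just drops 'in the cellar'.
(f) Not entailed — Lin found the bottle, not the poem; the poem belongs to the writing event.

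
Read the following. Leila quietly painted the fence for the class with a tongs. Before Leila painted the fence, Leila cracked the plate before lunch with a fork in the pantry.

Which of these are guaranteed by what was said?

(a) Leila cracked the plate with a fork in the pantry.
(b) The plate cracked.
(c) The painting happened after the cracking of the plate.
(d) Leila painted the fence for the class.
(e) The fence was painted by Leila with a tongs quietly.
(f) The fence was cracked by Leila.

(a), (b), (c), (d), (e)

(a) Entailed — this follows by dropping conjuncts from the cracking event's description.
(b) Entailed — 'Leila cracked the plate' is causative; it entails the inchoative 'the plate cracked'.
(c) Entailed — the narrative places the cracking before the painting.
(d) Entailed — this follows by dropping conjuncts from the painting event's description.
(e) Entailed — the original entails any weakening of itself; this just drops 'for the class'.
(f) Not entailed — Leila cracked the plate, not the fence; the fence belongs to the painting event.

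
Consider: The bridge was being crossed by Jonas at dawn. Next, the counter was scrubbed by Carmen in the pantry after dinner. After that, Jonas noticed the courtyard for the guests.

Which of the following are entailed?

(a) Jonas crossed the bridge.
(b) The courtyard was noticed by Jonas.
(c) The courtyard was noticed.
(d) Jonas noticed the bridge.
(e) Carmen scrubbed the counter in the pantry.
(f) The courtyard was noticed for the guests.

(b), (c), (e), (f)

(a) Not entailed — 'was crossing' is progressive on an accomplishment; it does not entail the completed 'crossed'.
(b) Entailed — this follows by dropping conjuncts from the noticing event's description.
(c) Entailed — the original entails any weakening of itself; this just drops 'for the guests' and generalizes the agent.
(d) Not entailed — Jonas noticed the courtyard, not the bridge; the bridge belongs to the crossing event.
(e) Entailed — this follows by dropping conjuncts from the scrubbing event's description.
(f) Entailed — this follows by dropping conjuncts from the noticing event's description.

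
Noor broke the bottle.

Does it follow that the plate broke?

no

Nothing is said about any plate; only the bottle is affected.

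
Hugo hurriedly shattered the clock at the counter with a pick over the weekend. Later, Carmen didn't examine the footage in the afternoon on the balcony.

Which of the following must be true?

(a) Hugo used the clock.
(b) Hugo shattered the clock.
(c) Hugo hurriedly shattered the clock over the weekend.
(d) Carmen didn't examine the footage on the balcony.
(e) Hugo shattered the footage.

(a) Not entailed — the clock is the patient, not an instrument — Hugo used a pick.
(b) Entailed — dropping 'over the weekend', 'at the counter', 'hurriedly', 'with a pick' leaves a sub-description the original still satisfies.
(c) Entailed — the original entails any weakening of itself; this just drops 'at the counter', 'with a pick'.
(d) Not entailed — dropping 'in the afternoon' under negation is not valid — the original leaves open that Carmen examined the footage some other way.
(e) Not entailed — Hugo shattered the clock, not the footage; the footage belongs to the examining event.

(b), (c)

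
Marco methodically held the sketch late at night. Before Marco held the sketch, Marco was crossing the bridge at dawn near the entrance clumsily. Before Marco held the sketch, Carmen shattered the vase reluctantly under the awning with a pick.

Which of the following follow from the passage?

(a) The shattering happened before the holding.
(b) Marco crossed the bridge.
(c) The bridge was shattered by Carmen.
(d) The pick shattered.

(a)

(a) Entailed — the narrative places the shattering before the holding.
(b) Not entailed — 'was crossing' is progressive on an accomplishment; it does not entail the completed 'crossed'.
(c) Not entailed — Carmen shattered the vase, not the bridge; the bridge belongs to the crossing event.
(d) Not entailed — the vase is what shattered, not the pick.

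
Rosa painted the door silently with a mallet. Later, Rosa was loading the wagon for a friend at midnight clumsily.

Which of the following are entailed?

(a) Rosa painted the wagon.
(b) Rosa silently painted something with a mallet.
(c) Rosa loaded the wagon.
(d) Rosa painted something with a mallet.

(b), (d)

(a) Not entailed — Rosa painted the door, not the wagon; the wagon belongs to the loading event.
(b) Entailed — this follows by dropping conjuncts from the painting event's description.
(c) Not entailed — 'was loading' is progressive on an accomplishment; it does not entail the completed 'loaded'.
(d) Entailed — dropping 'silently' and generalizing the patient leaves a sub-description the original still satisfies.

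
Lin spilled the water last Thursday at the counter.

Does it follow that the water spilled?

yes

'Lin spilled the water' is the causative; it entails the inchoative 'the water spilled'.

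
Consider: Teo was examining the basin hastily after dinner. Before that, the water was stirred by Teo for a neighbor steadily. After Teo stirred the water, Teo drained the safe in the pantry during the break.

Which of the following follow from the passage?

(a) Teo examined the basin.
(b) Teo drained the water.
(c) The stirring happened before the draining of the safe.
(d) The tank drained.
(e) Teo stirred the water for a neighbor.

(a) Entailed — 'examine' is an activity; 'was examining' entails that some examining happened, so 'examined' holds.
(b) Not entailed — Teo drained the safe, not the water; the water belongs to the stirring event.
(c) Entailed — the narrative places the stirring before the draining.
(d) Not entailed — the safe is what drained, not the tank.
(e) Entailed — the original entails any weakening of itself; this just drops 'steadily'.

(a), (c), (e)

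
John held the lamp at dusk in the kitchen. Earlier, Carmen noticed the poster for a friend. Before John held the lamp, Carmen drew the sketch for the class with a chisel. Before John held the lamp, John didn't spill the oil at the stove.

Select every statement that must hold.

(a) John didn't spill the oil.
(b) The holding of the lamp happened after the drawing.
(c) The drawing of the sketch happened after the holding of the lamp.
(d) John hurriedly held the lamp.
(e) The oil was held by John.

(a) Not entailed — dropping 'at the stove' under negation is not valid — the original leaves open that John spilled the oil some other way.
(b) Entailed — the narrative places the drawing before the holding.
(c) Not entailed — the narrative places the drawing before the holding, not after.
(d) Not entailed — 'hurriedly' adds information not in the original event.
(e) Not entailed — John held the lamp, not the oil; the oil belongs to the spilling event.

(b)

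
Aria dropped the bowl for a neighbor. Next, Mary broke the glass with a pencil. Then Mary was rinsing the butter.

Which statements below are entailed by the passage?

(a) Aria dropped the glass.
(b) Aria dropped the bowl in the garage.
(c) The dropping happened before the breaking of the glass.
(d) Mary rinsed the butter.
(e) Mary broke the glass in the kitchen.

(c), (d)

(a) Not entailed — Aria dropped the bowl, not the glass; the glass belongs to the breaking event.
(b) Not entailed — 'in the garage' adds information not in the original event.
(c) Entailed — the narrative places the dropping before the breaking.
(d) Entailed — 'rinse' is an activity; 'was rinsing' entails that some rinsing happened, so 'rinsed' holds.
(e) Not entailed — 'in the kitchen' adds information not in the original event.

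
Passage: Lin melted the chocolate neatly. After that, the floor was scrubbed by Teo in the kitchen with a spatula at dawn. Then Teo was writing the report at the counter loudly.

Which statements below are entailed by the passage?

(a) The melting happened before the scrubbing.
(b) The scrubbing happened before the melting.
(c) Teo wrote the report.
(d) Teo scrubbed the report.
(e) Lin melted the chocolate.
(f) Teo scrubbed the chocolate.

(a), (e)

(a) Entailed — the narrative places the melting before the scrubbing.
(b) Not entailed — the narrative places the melting before the scrubbing, not after.
(c) Not entailed — 'was writing' is progressive on an accomplishment; it does not entail the completed 'wrote'.
(d) Not entailed — Teo scrubbed the floor, not the report; the report belongs to the writing event.
(e) Entailed — dropping 'neatly' leaves a sub-description the original still satisfies.
(f) Not entailed — Teo scrubbed the floor, not the chocolate; the chocolate belongs to the melting event.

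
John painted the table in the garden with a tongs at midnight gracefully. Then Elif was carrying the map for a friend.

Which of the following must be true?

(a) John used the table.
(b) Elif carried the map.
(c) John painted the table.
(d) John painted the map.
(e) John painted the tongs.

(b), (c)

(a) Not entailed — the table is the patient, not an instrument — John used a tongs.
(b) Entailed — 'carry' is an activity; 'was carrying' entails that some carrying happened, so 'carried' holds.
(c) Entailed — the original entails any weakening of itself; this just drops 'at midnight', 'gracefully', 'in the garden', 'with a tongs'.
(d) Not entailed — John painted the table, not the map; the map belongs to the carrying event.
(e) Not entailed — the tongs is the instrument, not what was painted.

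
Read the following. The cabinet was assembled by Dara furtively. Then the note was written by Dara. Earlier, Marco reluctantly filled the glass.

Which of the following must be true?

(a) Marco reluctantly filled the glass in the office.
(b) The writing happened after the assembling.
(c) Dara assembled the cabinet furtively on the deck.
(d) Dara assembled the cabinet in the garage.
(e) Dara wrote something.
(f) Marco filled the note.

(b), (e)

(a) Not entailed — 'in the office' adds information not in the original event.
(b) Entailed — the narrative places the assembling before the writing.
(c) Not entailed — 'on the deck' adds information not in the original event.
(d) Not entailed — 'in the garage' adds information not in the original event.
(e) Entailed — the original entails any weakening of itself; this just generalizes the patient.
(f) Not entailed — Marco filled the glass, not the note; the note belongs to the writing event.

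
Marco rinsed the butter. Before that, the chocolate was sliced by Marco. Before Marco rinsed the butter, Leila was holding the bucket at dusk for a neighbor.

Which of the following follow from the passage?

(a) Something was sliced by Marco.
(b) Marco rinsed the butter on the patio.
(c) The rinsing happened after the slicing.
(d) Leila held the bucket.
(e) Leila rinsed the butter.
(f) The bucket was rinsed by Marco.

(a) Entailed — this follows by dropping conjuncts from the slicing event's description.
(b) Not entailed — 'on the patio' adds information not in the original event.
(c) Entailed — the narrative places the slicing before the rinsing.
(d) Entailed — 'hold' is an activity; 'was holding' entails that some holding happened, so 'held' holds.
(e) Not entailed — the passage has Marco rinsing the butter, not Leila.
(f) Not entailed — Marco rinsed the butter, not the bucket; the bucket belongs to the holding event.

(a), (c), (d)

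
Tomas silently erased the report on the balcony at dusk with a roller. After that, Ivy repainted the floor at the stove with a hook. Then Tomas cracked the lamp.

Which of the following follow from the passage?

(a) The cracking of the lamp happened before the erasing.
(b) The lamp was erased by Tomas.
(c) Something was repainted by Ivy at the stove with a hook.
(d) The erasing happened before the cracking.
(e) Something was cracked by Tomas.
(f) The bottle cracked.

(c), (d), (e)

(a) Not entailed — the narrative places the erasing before the cracking, not after.
(b) Not entailed — Tomas erased the report, not the lamp; the lamp belongs to the cracking event.
(c) Entailed — this follows by dropping conjuncts from the repainting event's description.
(d) Entailed — the narrative places the erasing before the cracking.
(e) Entailed — this follows by dropping conjuncts from the cracking event's description.
(f) Not entailed — the lamp is what cracked, not the bottle.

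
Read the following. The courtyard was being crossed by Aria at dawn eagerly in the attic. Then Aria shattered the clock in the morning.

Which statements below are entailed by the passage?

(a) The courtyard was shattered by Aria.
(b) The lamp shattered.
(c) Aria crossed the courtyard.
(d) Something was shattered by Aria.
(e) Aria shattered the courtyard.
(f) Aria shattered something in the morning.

(a) Not entailed — Aria shattered the clock, not the courtyard; the courtyard belongs to the crossing event.
(b) Not entailed — the clock is what shattered, not the lamp.
(c) Not entailed — 'was crossing' is progressive on an accomplishment; it does not entail the completed 'crossed'.
(d) Entailed — every conjunct here is already in the original shattering event.
(e) Not entailed — Aria shattered the clock, not the courtyard; the courtyard belongs to the crossing event.
(f) Entailed — every conjunct here is already in the original shattering event.

(d), (f)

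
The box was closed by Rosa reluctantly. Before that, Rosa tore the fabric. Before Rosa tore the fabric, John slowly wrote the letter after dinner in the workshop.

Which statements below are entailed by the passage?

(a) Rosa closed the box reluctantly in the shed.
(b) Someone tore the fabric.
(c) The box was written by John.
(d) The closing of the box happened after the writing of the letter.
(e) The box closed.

(b), (d), (e)

(a) Not entailed — 'in the shed' adds information not in the original event.
(b) Entailed — this follows by dropping conjuncts from the tearing event's description.
(c) Not entailed — John wrote the letter, not the box; the box belongs to the closing event.
(d) Entailed — the narrative places the writing before the closing.
(e) Entailed — 'Rosa closed the box' is causative; it entails the inchoative 'the box closed'.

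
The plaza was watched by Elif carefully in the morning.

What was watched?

the plaza

'the plaza' marks the patient of the watching event.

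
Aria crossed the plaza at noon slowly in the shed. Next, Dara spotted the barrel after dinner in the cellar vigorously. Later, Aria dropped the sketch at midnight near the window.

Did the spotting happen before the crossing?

The narrative orders the crossing before the spotting.

no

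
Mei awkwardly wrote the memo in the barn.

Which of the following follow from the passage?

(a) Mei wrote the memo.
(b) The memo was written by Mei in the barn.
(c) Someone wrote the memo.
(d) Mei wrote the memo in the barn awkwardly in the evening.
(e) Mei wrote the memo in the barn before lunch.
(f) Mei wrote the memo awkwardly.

(a) Entailed — the original entails any weakening of itself; this just drops 'awkwardly', 'in the barn'.
(b) Entailed — dropping 'awkwardly' leaves a sub-description the original still satisfies.
(c) Entailed — dropping 'awkwardly', 'in the barn' and generalizing the agent leaves a sub-description the original still satisfies.
(d) Not entailed — 'in the evening' adds information not in the original event.
(e) Not entailed — 'before lunch' adds information not in the original event.
(f) Entailed — dropping 'in the barn' leaves a sub-description the original still satisfies.

(a), (b), (c), (f)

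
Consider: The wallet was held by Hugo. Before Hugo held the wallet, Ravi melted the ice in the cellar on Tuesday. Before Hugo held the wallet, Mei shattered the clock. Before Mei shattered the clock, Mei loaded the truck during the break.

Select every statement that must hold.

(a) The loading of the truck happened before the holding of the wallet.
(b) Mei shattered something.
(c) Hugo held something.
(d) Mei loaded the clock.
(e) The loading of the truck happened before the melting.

(a), (b), (c)

(a) Entailed — the narrative places the loading before the holding.
(b) Entailed — the original entails any weakening of itself; this just generalizes the patient.
(c) Entailed — every conjunct here is already in the original holding event.
(d) Not entailed — Mei loaded the truck, not the clock; the clock belongs to the shattering event.
(e) Not entailed — the narrative doesn't order the loading relative to the melting.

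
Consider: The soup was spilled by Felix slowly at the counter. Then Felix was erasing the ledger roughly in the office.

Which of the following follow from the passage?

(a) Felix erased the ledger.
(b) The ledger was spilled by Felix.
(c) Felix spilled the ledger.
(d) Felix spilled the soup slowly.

(a) Not entailed — 'was erasing' is progressive on an accomplishment; it does not entail the completed 'erased'.
(b) Not entailed — Felix spilled the soup, not the ledger; the ledger belongs to the erasing event.
(c) Not entailed — Felix spilled the soup, not the ledger; the ledger belongs to the erasing event.
(d) Entailed — the original entails any weakening of itself; this just drops 'at the counter'.

(d)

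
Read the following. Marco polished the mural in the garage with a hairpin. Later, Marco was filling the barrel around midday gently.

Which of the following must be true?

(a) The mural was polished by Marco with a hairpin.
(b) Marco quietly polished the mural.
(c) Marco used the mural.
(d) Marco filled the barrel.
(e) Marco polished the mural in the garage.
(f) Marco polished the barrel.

(a) Entailed — this follows by dropping conjuncts from the polishing event's description.
(b) Not entailed — 'quietly' adds information not in the original event.
(c) Not entailed — the mural is the patient, not an instrument — Marco used a hairpin.
(d) Not entailed — 'was filling' is progressive on an accomplishment; it does not entail the completed 'filled'.
(e) Entailed — every conjunct here is already in the original polishing event.
(f) Not entailed — Marco polished the mural, not the barrel; the barrel belongs to the filling event.

(a), (e)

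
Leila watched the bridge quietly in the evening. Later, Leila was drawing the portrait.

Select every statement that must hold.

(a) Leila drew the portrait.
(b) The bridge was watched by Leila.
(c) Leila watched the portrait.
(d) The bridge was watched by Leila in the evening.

(a) Not entailed — 'was drawing' is progressive on an accomplishment; it does not entail the completed 'drew'.
(b) Entailed — this follows by dropping conjuncts from the watching event's description.
(c) Not entailed — Leila watched the bridge, not the portrait; the portrait belongs to the drawing event.
(d) Entailed — every conjunct here is already in the original watching event.

(b), (d)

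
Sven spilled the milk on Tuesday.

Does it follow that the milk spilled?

yes

'Sven spilled the milk' is the causative; it entails the inchoative 'the milk spilled'.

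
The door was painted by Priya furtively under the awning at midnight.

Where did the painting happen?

'under the awning' marks the location of the painting event.

under the awning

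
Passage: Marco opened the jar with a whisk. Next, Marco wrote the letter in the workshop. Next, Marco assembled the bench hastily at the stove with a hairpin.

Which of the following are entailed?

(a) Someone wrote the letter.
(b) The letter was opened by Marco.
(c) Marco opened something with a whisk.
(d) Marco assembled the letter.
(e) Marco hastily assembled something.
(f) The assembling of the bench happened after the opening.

(a), (c), (e), (f)

(a) Entailed — this follows by dropping conjuncts from the writing event's description.
(b) Not entailed — Marco opened the jar, not the letter; the letter belongs to the writing event.
(c) Entailed — this follows by dropping conjuncts from the opening event's description.
(d) Not entailed — Marco assembled the bench, not the letter; the letter belongs to the writing event.
(e) Entailed — this follows by dropping conjuncts from the assembling event's description.
(f) Entailed — the narrative places the opening before the assembling.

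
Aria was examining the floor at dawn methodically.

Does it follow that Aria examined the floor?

yes

'examine' is atelic; if Aria was examining the floor, then Aria examined the floor (for some time).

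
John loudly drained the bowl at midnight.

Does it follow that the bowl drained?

yes

'John drained the bowl' is the causative; it entails the inchoative 'the bowl drained'.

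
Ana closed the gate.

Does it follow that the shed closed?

no

Nothing is said about any shed; only the gate is affected.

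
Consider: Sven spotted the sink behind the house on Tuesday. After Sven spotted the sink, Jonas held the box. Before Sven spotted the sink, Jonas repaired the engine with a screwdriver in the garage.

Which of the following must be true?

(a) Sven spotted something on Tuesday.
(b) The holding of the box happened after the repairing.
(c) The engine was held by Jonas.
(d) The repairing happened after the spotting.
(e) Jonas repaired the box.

(a) Entailed — every conjunct here is already in the original spotting event.
(b) Entailed — the narrative places the repairing before the holding.
(c) Not entailed — Jonas held the box, not the engine; the engine belongs to the repairing event.
(d) Not entailed — the narrative places the repairing before the spotting, not after.
(e) Not entailed — Jonas repaired the engine, not the box; the box belongs to the holding event.

(a), (b)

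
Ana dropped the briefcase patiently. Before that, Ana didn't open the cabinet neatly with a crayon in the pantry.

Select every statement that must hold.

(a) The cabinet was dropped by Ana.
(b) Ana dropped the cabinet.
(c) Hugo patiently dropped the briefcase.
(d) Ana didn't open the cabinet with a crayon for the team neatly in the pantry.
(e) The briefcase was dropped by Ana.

(d), (e)

(a) Not entailed — Ana dropped the briefcase, not the cabinet; the cabinet belongs to the opening event.
(b) Not entailed — Ana dropped the briefcase, not the cabinet; the cabinet belongs to the opening event.
(c) Not entailed — the passage has Ana dropping the briefcase, not Hugo.
(d) Entailed — under negation, adding a further restriction is entailed: if no such opening event occurred, none occurred for the team either.
(e) Entailed — dropping 'patiently' leaves a sub-description the original still satisfies.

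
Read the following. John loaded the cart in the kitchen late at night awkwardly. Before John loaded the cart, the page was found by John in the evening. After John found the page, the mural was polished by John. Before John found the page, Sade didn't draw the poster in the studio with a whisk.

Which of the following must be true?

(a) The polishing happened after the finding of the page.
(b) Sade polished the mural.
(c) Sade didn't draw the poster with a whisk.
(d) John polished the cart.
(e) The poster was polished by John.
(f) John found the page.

(a) Entailed — the narrative places the finding before the polishing.
(b) Not entailed — the passage has John polishing the mural, not Sade.
(c) Not entailed — dropping 'in the studio' under negation is not valid — the original leaves open that Sade drew the poster some other way.
(d) Not entailed — John polished the mural, not the cart; the cart belongs to the loading event.
(e) Not entailed — John polished the mural, not the poster; the poster belongs to the drawing event.
(f) Entailed — the original entails any weakening of itself; this just drops 'in the evening'.

(a), (f)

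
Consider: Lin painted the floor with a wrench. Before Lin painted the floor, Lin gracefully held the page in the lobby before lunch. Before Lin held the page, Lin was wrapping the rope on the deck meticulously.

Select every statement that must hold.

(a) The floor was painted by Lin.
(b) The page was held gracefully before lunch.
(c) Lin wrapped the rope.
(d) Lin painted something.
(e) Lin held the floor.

(a) Entailed — dropping 'with a wrench' leaves a sub-description the original still satisfies.
(b) Entailed — this follows by dropping conjuncts from the holding event's description.
(c) Not entailed — 'was wrapping' is progressive on an accomplishment; it does not entail the completed 'wrapped'.
(d) Entailed — every conjunct here is already in the original painting event.
(e) Not entailed — Lin held the page, not the floor; the floor belongs to the painting event.

(a), (b), (d)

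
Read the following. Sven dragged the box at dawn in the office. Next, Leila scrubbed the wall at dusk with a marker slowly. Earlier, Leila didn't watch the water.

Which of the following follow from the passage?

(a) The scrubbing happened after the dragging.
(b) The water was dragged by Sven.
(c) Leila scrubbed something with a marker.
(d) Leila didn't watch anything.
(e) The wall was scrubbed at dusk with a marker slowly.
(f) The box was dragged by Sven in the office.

(a), (c), (e), (f)

(a) Entailed — the narrative places the dragging before the scrubbing.
(b) Not entailed — Sven dragged the box, not the water; the water belongs to the watching event.
(c) Entailed — this follows by dropping conjuncts from the scrubbing event's description.
(d) Not entailed — the original only denies this specific event; Leila may have watched something else.
(e) Entailed — generalizing the agent leaves a sub-description the original still satisfies.
(f) Entailed — the original entails any weakening of itself; this just drops 'at dawn'.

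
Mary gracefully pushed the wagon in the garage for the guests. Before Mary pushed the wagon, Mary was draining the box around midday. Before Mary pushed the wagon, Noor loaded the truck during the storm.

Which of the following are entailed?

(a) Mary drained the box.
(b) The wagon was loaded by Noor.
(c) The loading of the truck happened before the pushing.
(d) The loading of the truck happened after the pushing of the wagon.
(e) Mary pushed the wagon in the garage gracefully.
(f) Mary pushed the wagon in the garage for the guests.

(c), (e), (f)

(a) Not entailed — 'was draining' is progressive on an accomplishment; it does not entail the completed 'drained'.
(b) Not entailed — Noor loaded the truck, not the wagon; the wagon belongs to the pushing event.
(c) Entailed — the narrative places the loading before the pushing.
(d) Not entailed — the narrative places the loading before the pushing, not after.
(e) Entailed — every conjunct here is already in the original pushing event.
(f) Entailed — the original entails any weakening of itself; this just drops 'gracefully'.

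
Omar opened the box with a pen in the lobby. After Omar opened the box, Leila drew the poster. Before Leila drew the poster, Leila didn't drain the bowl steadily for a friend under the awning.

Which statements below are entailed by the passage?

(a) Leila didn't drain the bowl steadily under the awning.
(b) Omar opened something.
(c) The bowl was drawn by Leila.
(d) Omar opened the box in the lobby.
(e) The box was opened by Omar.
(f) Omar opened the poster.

(a) Not entailed — dropping 'for a friend' under negation is not valid — the original leaves open that Leila drained the bowl some other way.
(b) Entailed — the original entails any weakening of itself; this just drops 'in the lobby', 'with a pen' and generalizes the patient.
(c) Not entailed — Leila drew the poster, not the bowl; the bowl belongs to the draining event.
(d) Entailed — the original entails any weakening of itself; this just drops 'with a pen'.
(e) Entailed — the original entails any weakening of itself; this just drops 'in the lobby', 'with a pen'.
(f) Not entailed — Omar opened the box, not the poster; the poster belongs to the drawing event.

(b), (d), (e)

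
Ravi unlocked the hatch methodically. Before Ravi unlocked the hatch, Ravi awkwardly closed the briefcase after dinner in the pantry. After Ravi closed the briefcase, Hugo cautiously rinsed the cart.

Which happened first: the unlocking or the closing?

The connectives place the closing before the unlocking.

the closing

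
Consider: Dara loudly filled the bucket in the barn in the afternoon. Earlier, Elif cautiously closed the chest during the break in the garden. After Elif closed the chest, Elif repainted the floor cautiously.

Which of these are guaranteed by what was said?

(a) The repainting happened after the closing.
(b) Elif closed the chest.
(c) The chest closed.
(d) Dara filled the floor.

(a) Entailed — the narrative places the closing before the repainting.
(b) Entailed — this follows by dropping conjuncts from the closing event's description.
(c) Entailed — 'Elif closed the chest' is causative; it entails the inchoative 'the chest closed'.
(d) Not entailed — Dara filled the bucket, not the floor; the floor belongs to the repainting event.

(a), (b), (c)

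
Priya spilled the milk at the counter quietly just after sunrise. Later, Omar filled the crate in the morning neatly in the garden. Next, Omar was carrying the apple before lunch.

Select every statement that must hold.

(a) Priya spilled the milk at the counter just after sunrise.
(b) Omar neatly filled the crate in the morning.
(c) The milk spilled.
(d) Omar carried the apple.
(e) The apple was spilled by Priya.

(a) Entailed — the original entails any weakening of itself; this just drops 'quietly'.
(b) Entailed — every conjunct here is already in the original filling event.
(c) Entailed — 'Priya spilled the milk' is causative; it entails the inchoative 'the milk spilled'.
(d) Entailed — 'carry' is an activity; 'was carrying' entails that some carrying happened, so 'carried' holds.
(e) Not entailed — Priya spilled the milk, not the apple; the apple belongs to the carrying event.

(a), (b), (c), (d)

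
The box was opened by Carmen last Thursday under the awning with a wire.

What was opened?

'the box' marks the patient of the opening event.

the box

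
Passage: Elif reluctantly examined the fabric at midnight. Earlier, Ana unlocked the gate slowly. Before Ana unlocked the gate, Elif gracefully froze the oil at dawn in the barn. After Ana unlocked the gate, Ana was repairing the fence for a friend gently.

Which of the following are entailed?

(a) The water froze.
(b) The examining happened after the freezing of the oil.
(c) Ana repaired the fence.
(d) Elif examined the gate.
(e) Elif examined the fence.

(a) Not entailed — the oil is what froze, not the water.
(b) Entailed — the narrative places the freezing before the examining.
(c) Not entailed — 'was repairing' is progressive on an accomplishment; it does not entail the completed 'repaired'.
(d) Not entailed — Elif examined the fabric, not the gate; the gate belongs to the unlocking event.
(e) Not entailed — Elif examined the fabric, not the fence; the fence belongs to the repairing event.

(b)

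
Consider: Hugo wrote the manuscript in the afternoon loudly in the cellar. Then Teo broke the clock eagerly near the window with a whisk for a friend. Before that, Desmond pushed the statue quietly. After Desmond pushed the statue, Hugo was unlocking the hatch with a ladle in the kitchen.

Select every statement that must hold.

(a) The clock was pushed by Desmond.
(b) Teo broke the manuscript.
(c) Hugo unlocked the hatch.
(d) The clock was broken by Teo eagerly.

(a) Not entailed — Desmond pushed the statue, not the clock; the clock belongs to the breaking event.
(b) Not entailed — Teo broke the clock, not the manuscript; the manuscript belongs to the writing event.
(c) Not entailed — 'was unlocking' is progressive on an accomplishment; it does not entail the completed 'unlocked'.
(d) Entailed — the original entails any weakening of itself; this just drops 'with a whisk', 'near the window', 'for a friend'.

(d)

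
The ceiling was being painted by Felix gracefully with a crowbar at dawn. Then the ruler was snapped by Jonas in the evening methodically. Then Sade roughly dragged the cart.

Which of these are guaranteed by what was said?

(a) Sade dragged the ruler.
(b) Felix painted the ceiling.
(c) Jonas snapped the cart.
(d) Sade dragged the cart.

(d)

(a) Not entailed — Sade dragged the cart, not the ruler; the ruler belongs to the snapping event.
(b) Not entailed — 'was painting' is progressive on an accomplishment; it does not entail the completed 'painted'.
(c) Not entailed — Jonas snapped the ruler, not the cart; the cart belongs to the dragging event.
(d) Entailed — every conjunct here is already in the original dragging event.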